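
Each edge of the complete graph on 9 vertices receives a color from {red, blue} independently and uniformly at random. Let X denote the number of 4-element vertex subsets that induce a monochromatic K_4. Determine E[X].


Let X = Σ_S X_S over the C(9, 4) = 126 subsets S of size 4, where X_S = 1 if the K_4 on S is monochromatic.
For a fixed S, the K_4 on S has C(4, 2) = 6 edges. P[all 6 edges red] = (1/2)^6, and likewise for blue, so P[monochromatic] = 2·(1/2)^6 = 2^{1 − 6} = 1/32.
By linearity of expectation: E[X] = C(9, 4) · 2^{1 − 6} = 126 · 1/32 = 63/16.
Numerically: E[X] ≈ 3.93750.

E[X] = C(9,4)·2^(1−C(4,2)) = 63/16 ≈ 3.93750.


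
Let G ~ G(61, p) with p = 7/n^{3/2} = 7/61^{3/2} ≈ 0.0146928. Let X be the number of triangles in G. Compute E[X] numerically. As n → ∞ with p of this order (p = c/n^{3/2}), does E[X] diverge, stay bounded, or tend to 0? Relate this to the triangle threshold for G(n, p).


Number of potential triangles: C(61, 3) = 35990.
Each occurs with probability p³ ≈ (0.0146928)³ ≈ 3.17182971e-06.
By linearity: E[X] = C(61, 3)·p³ ≈ 35990 · 3.17182971e-06 ≈ 0.114154.
Since α = 3/2 > 1, p = c/n^{3/2} = o(1/n) is below the triangle threshold p ~ 1/n. Asymptotically E[X] ~ (c³/6)·n^{3(1−α)} = (7³/6)·n^{-1.5} → 0, so by Markov's inequality G has no triangles w.h.p.

E[X] ≈ 0.114154; in regime p = Θ(1/n^{3/2}) E[X] tends to 0 (below the triangle threshold p ~ 1/n).


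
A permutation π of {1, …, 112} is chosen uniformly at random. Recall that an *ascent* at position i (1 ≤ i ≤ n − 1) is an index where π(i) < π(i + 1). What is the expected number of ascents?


Write X = Σ X_I over i = 1, …, 111, with X_I the indicator of one ascent.
There are 111 indicators.
For each fixed i, the pair (π(i), π(i+1)) is a uniformly random ordered pair of distinct values from {1, …, 112}; by symmetry P[π(i) < π(i+1)] = 1/2.
By linearity: E[X] = 111 · (1/2) = (112 − 1) · (1/2) = 111/2 ≈ 55.500.

E[X] = 111/2 = 55.500.


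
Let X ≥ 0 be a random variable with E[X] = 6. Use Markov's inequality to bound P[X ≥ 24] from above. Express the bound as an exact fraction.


μ = E[X] = 6, a = 24.
Markov: P[X ≥ 24] ≤ μ/a = (6)/24 = 1/4.
Numerically: ≈ 0.2500.
(Since a = 24 > μ = 6.0000, the bound 1/4 is < 1 and informative.)

P[X ≥ 24] ≤ 1/4 ≈ 0.2500.


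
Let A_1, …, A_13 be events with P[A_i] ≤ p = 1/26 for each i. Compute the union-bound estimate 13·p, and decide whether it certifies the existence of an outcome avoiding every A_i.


Union bound: P[∪_{i=1}^{13} A_i] ≤ Σ_i P[A_i] ≤ 13·p = 13·(1/26) = 1/2.
Numerically: 1/2 ≈ 0.5000000.
Is 1/2 < 1? YES.
Since P[∪ A_i] ≤ 1/2 < 1, the complement has P[∩ A_i^c] ≥ 1 − 1/2 = 1/2 > 0, so some outcome avoids every A_i.

13·p = 1/2 ≈ 0.5000000; existence CERTIFIED by the union bound.


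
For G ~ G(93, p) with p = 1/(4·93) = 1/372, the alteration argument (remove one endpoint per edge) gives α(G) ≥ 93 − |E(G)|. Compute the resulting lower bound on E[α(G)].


E[|E(G)|] = C(93, 2)·p = 4278 · (1/372) = 23/2.
E[α(G)] ≥ n − E[|E(G)|] = 93 − 23/2 = 163/2.
Numerically: ≈ 81.500000.
(This is only a lower bound; the true E[α(G)] may be larger.)

E[α(G)] ≥ 163/2 ≈ 81.500000.


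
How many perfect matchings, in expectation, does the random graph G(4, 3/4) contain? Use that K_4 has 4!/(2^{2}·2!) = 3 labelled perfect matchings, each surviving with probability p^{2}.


K_4 has 4!/(2^{2}·2!) = 3 labelled perfect matchings.
For each such perfect matching H, let X_H = 1 if all 2 edges of H are present in G. Then P[X_H = 1] = p^{2} = (3/4)^{2} = 9/16.
By linearity: E[X] = Σ_H E[X_H] = 3 · p^{2} = 3 · 9/16 = 27/16.
Numerically: E[X] ≈ 1.688.

E[X] = 3 · (3/4)^{2} = 27/16 ≈ 1.688.


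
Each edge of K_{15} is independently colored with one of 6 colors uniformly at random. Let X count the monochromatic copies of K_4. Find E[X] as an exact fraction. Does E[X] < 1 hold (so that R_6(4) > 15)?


E[X] = C(15, 4) · 6^{1 − 6} = 1365 · 6^{−5} = 1365/7776.
As a reduced fraction: E[X] = 455/2592 ≈ 0.1755.
Is E[X] < 1? YES.
Since E[X] < 1, there exists a 6-coloring of K_{15} with no monochromatic K_4; hence R_6(4) > 15.

E[X] = 455/2592 ≈ 0.1755; E[X] < 1, so R_6(4) > 15.


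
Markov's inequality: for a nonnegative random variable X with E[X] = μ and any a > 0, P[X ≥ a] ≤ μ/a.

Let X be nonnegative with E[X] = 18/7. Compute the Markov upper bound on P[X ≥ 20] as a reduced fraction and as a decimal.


μ = E[X] = 18/7, a = 20.
Markov: P[X ≥ 20] ≤ μ/a = (18/7)/20 = 9/70.
Numerically: ≈ 0.128571.
(Since a = 20 > μ = 2.571429, the bound 9/70 is < 1 and informative.)

P[X ≥ 20] ≤ 9/70 ≈ 0.128571.


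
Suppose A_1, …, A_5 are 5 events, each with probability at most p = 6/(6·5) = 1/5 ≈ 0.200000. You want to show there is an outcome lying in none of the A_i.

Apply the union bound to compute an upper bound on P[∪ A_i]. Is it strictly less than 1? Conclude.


Union bound: P[∪_{i=1}^{5} A_i] ≤ Σ_i P[A_i] ≤ 5·p = 5·(1/5) = 1.
Numerically: 1 ≈ 1.000000.
Is 1 < 1? NO.
Since the bound 1 is ≥ 1, the union bound is uninformative here; it does NOT by itself certify existence.

5·p = 1 ≈ 1.000000; existence NOT certified by the union bound.


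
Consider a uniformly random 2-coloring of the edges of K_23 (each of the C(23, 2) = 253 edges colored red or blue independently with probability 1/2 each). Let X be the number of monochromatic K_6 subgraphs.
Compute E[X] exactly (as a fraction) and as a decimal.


Let X = Σ_S X_S over the C(23, 6) = 100947 subsets S of size 6, where X_S = 1 if the K_6 on S is monochromatic.
For a fixed S, the K_6 on S has C(6, 2) = 15 edges. P[all 15 edges red] = (1/2)^15, and likewise for blue, so P[monochromatic] = 2·(1/2)^15 = 2^{1 − 15} = 1/16384.
By linearity: E[X] = C(23, 6) · 2^{1 − 15} = 100947 · 1/16384 = 100947/16384.
Numerically: E[X] ≈ 6.16132.

E[X] = C(23,6)·2^(1−C(6,2)) = 100947/16384 ≈ 6.16132.


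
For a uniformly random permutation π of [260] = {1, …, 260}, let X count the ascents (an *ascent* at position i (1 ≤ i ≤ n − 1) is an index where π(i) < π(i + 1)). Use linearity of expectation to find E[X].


Write X = Σ X_I over i = 1, …, 259, with X_I the indicator of one ascent.
There are 259 indicators.
For each fixed i, the pair (π(i), π(i+1)) is a uniformly random ordered pair of distinct values from {1, …, 260}; by symmetry P[π(i) < π(i+1)] = 1/2.
By linearity: E[X] = 259 · (1/2) = (260 − 1) · (1/2) = 259/2 ≈ 129.5000.

E[X] = 259/2 = 129.5000.


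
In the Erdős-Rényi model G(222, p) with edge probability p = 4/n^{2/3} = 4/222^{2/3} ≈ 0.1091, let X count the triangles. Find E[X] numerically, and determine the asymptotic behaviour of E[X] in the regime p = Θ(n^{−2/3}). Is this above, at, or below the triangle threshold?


Number of potential triangles: C(222, 3) = 1798940.
Each occurs with probability p³ ≈ (0.1091)³ ≈ 1.2985959e-03.
By linearity: E[X] = C(222, 3)·p³ ≈ 1798940 · 1.2985959e-03 ≈ 2336.09610.
Since α = 2/3 < 1, p = c/n^{2/3} ≫ 1/n is above the triangle threshold p ~ 1/n. Asymptotically E[X] ~ (c³/6)·n^{3(1−α)} = (4³/6)·n^{1} → ∞; triangles are abundant w.h.p.

E[X] ≈ 2336.09610; in regime p = Θ(1/n^{2/3}) E[X] diverges (above the triangle threshold p ~ 1/n).


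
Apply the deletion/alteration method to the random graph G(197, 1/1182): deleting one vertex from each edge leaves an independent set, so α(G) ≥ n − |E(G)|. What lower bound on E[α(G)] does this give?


E[|E(G)|] = C(197, 2)·p = 19306 · (1/1182) = 49/3.
E[α(G)] ≥ n − E[|E(G)|] = 197 − 49/3 = 542/3.
Numerically: ≈ 180.6667.
(This is only a lower bound; the true E[α(G)] may be larger.)

E[α(G)] ≥ 542/3 ≈ 180.6667.


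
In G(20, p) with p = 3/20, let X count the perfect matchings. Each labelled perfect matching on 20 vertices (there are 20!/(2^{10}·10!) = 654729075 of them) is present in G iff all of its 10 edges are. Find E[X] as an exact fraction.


K_20 has 20!/(2^{10}·10!) = 654729075 labelled perfect matchings.
For each such perfect matching H, let X_H = 1 if all 10 edges of H are present in G. Then P[X_H = 1] = p^{10} = (3/20)^{10} = 59049/10240000000000.
By linearity of expectation: E[X] = Σ_H E[X_H] = 654729075 · p^{10} = 654729075 · 59049/10240000000000 = 1546443885987/409600000000.
Numerically: E[X] ≈ 3.7755.

E[X] = 654729075 · (3/20)^{10} = 1546443885987/409600000000 ≈ 3.7755.


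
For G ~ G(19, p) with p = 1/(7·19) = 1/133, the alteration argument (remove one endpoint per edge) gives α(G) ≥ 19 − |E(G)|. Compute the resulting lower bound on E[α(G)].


E[|E(G)|] = C(19, 2)·p = 171 · (1/133) = 9/7.
E[α(G)] ≥ n − E[|E(G)|] = 19 − 9/7 = 124/7.
Numerically: ≈ 17.714.
(This is only a lower bound; the true E[α(G)] may be larger.)

E[α(G)] ≥ 124/7 ≈ 17.714.


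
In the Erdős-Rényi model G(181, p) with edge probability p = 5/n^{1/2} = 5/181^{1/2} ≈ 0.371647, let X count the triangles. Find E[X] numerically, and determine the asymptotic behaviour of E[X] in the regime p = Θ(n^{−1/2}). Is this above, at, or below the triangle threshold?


Number of potential triangles: C(181, 3) = 971970.
Each occurs with probability p³ ≈ (0.371647)³ ≈ 5.13324687e-02.
By linearity: E[X] = C(181, 3)·p³ ≈ 971970 · 5.13324687e-02 ≈ 49893.619567.
Since α = 1/2 < 1, p = c/n^{1/2} ≫ 1/n is above the triangle threshold p ~ 1/n. Asymptotically E[X] ~ (c³/6)·n^{3(1−α)} = (5³/6)·n^{1.5} → ∞; triangles are abundant w.h.p.

E[X] ≈ 49893.619567; in regime p = Θ(1/n^{1/2}) E[X] diverges (above the triangle threshold p ~ 1/n).


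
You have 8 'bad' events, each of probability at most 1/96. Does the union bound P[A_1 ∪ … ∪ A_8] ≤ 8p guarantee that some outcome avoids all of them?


Union bound: P[∪_{i=1}^{8} A_i] ≤ Σ_i P[A_i] ≤ 8·p = 8·(1/96) = 1/12.
Numerically: 1/12 ≈ 0.083.
Is 1/12 < 1? YES.
Since P[∪ A_i] ≤ 1/12 < 1, the complement has P[∩ A_i^c] ≥ 1 − 1/12 = 11/12 > 0, so some outcome avoids every A_i.

8·p = 1/12 ≈ 0.083; existence CERTIFIED by the union bound.


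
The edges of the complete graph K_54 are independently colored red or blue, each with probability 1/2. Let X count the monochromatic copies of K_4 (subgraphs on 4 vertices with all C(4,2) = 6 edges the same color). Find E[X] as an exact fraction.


Let X = Σ_S X_S over the C(54, 4) = 316251 subsets S of size 4, where X_S = 1 if the K_4 on S is monochromatic.
For a fixed S, the K_4 on S has C(4, 2) = 6 edges. P[all 6 edges red] = (1/2)^6, and likewise for blue, so P[monochromatic] = 2·(1/2)^6 = 2^{1 − 6} = 1/32.
Summing: E[X] = C(54, 4) · 2^{1 − 6} = 316251 · 1/32 = 316251/32.
Numerically: E[X] ≈ 9882.8438.

E[X] = C(54,4)·2^(1−C(4,2)) = 316251/32 ≈ 9882.8438.


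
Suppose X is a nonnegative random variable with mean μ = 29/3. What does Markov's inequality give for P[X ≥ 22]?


μ = E[X] = 29/3, a = 22.
Markov: P[X ≥ 22] ≤ μ/a = (29/3)/22 = 29/66.
Numerically: ≈ 0.439394.
(Since a = 22 > μ = 9.666667, the bound 29/66 is < 1 and informative.)

P[X ≥ 22] ≤ 29/66 ≈ 0.439394.


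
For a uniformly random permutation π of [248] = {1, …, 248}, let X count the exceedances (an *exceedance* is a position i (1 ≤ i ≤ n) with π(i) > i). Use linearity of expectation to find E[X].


Write X = Σ_{i=1}^{248} X_i, where X_i = 1_{π(i) > i}.
For each fixed i, π(i) is uniform over {1, …, 248} (marginal of a uniform permutation), so P[π(i) > i] = (n − i)/n. Summing: Σ_{i=1}^{248} (n − i)/n = (0 + 1 + … + 247)/248 = 248(248 − 1)/(2·248) = (248 − 1)/2.
Hence E[X] = Σ_{i=1}^{248} (248 − i)/248 = 247/2 ≈ 123.500000.

E[X] = 247/2 = 123.500000.


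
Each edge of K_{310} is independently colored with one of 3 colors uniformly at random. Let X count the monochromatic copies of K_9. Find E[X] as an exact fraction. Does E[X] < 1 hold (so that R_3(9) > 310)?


E[X] = C(310, 9) · 3^{1 − 36} = 64802334749614660 · 3^{−35} = 64802334749614660/50031545098999707.
As a reduced fraction: E[X] = 64802334749614660/50031545098999707 ≈ 1.295230.
Is E[X] < 1? NO.
Since E[X] ≥ 1, the first-moment bound is inconclusive at n = 310; it does NOT by itself certify R_3(9) > 310.

E[X] = 64802334749614660/50031545098999707 ≈ 1.295230; E[X] ≥ 1; first-moment method inconclusive here.


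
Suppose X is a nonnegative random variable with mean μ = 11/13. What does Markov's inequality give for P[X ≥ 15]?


μ = E[X] = 11/13, a = 15.
Markov: P[X ≥ 15] ≤ μ/a = (11/13)/15 = 11/195.
Numerically: ≈ 0.05641.
(Since a = 15 > μ = 0.84615, the bound 11/195 is < 1 and informative.)

P[X ≥ 15] ≤ 11/195 ≈ 0.05641.


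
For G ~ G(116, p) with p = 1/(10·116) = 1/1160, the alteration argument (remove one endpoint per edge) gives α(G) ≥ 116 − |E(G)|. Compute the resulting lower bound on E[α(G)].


E[|E(G)|] = C(116, 2)·p = 6670 · (1/1160) = 23/4.
E[α(G)] ≥ n − E[|E(G)|] = 116 − 23/4 = 441/4.
Numerically: ≈ 110.250000.
(This is only a lower bound; the true E[α(G)] may be larger.)

E[α(G)] ≥ 441/4 ≈ 110.250000.


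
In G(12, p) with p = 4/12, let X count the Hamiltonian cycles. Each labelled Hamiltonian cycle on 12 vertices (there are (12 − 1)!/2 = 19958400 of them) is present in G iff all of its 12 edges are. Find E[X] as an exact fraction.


K_12 has (12 − 1)!/2 = 19958400 labelled Hamiltonian cycles.
For each such Hamiltonian cycle H, let X_H = 1 if all 12 edges of H are present in G. Then P[X_H = 1] = p^{12} = (1/3)^{12} = 1/531441.
By linearity: E[X] = Σ_H E[X_H] = 19958400 · p^{12} = 19958400 · 1/531441 = 246400/6561.
Numerically: E[X] ≈ 37.56.

E[X] = 19958400 · (1/3)^{12} = 246400/6561 ≈ 37.56.


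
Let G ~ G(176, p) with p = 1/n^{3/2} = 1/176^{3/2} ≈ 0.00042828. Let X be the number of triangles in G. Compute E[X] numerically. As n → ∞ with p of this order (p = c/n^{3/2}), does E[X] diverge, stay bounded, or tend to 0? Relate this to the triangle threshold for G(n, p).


Number of potential triangles: C(176, 3) = 893200.
Each occurs with probability p³ ≈ (0.00042828)³ ≈ 7.8558466e-11.
By linearity: E[X] = C(176, 3)·p³ ≈ 893200 · 7.8558466e-11 ≈ 0.00007.
Since α = 3/2 > 1, p = c/n^{3/2} = o(1/n) is below the triangle threshold p ~ 1/n. Asymptotically E[X] ~ (c³/6)·n^{3(1−α)} = (1³/6)·n^{-1.5} → 0, so by Markov's inequality G has no triangles w.h.p.

E[X] ≈ 0.00007; in regime p = Θ(1/n^{3/2}) E[X] tends to 0 (below the triangle threshold p ~ 1/n).


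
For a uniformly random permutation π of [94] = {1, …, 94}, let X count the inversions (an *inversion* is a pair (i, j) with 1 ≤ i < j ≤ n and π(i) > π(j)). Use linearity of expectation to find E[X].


Write X = Σ X_I over the C(94, 2) = 4371 pairs i < j, with X_I the indicator of one inversion.
There are 4371 indicators.
For each fixed pair i < j, the values π(i) and π(j) are two distinct elements of {1, …, 94} in uniformly random order; by symmetry P[π(i) > π(j)] = 1/2.
By linearity: E[X] = 4371 · (1/2) = C(94, 2) · (1/2) = 4371/2 = 4371/2 ≈ 2185.500000.

E[X] = 4371/2 = 2185.500000.


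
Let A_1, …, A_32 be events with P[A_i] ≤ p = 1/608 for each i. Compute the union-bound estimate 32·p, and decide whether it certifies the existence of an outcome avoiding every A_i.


Union bound: P[∪_{i=1}^{32} A_i] ≤ Σ_i P[A_i] ≤ 32·p = 32·(1/608) = 1/19.
Numerically: 1/19 ≈ 0.0526.
Is 1/19 < 1? YES.
Since P[∪ A_i] ≤ 1/19 < 1, the complement has P[∩ A_i^c] ≥ 1 − 1/19 = 18/19 > 0, so some outcome avoids every A_i.

32·p = 1/19 ≈ 0.0526; existence CERTIFIED by the union bound.


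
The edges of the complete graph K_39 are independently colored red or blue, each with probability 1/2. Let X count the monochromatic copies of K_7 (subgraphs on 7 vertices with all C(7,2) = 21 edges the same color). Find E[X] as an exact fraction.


Let X = Σ_S X_S over the C(39, 7) = 15380937 subsets S of size 7, where X_S = 1 if the K_7 on S is monochromatic.
For a fixed S, the K_7 on S has C(7, 2) = 21 edges. P[all 21 edges red] = (1/2)^21, and likewise for blue, so P[monochromatic] = 2·(1/2)^21 = 2^{1 − 21} = 1/1048576.
Summing: E[X] = C(39, 7) · 2^{1 − 21} = 15380937 · 1/1048576 = 15380937/1048576.
Numerically: E[X] ≈ 14.6684.

E[X] = C(39,7)·2^(1−C(7,2)) = 15380937/1048576 ≈ 14.6684.


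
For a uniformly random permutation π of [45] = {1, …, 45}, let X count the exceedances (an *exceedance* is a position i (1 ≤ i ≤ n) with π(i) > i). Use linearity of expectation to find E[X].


Write X = Σ_{i=1}^{45} X_i, where X_i = 1_{π(i) > i}.
For each fixed i, π(i) is uniform over {1, …, 45} (marginal of a uniform permutation), so P[π(i) > i] = (n − i)/n. Summing: Σ_{i=1}^{45} (n − i)/n = (0 + 1 + … + 44)/45 = 45(45 − 1)/(2·45) = (45 − 1)/2.
Hence E[X] = Σ_{i=1}^{45} (45 − i)/45 = 22 ≈ 22.000000.

E[X] = 22 = 22.000000.


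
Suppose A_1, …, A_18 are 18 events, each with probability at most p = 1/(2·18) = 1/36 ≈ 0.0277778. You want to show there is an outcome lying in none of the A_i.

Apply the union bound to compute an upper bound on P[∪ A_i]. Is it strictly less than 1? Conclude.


Union bound: P[∪_{i=1}^{18} A_i] ≤ Σ_i P[A_i] ≤ 18·p = 18·(1/36) = 1/2.
Numerically: 1/2 ≈ 0.5000000.
Is 1/2 < 1? YES.
Since P[∪ A_i] ≤ 1/2 < 1, the complement has P[∩ A_i^c] ≥ 1 − 1/2 = 1/2 > 0, so some outcome avoids every A_i.

18·p = 1/2 ≈ 0.5000000; existence CERTIFIED by the union bound.


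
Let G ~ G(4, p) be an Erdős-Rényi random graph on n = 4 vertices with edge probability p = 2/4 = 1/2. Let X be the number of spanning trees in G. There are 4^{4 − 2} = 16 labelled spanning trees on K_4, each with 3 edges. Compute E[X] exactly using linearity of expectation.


K_4 has 4^{4 − 2} = 16 labelled spanning trees.
For each such spanning tree H, let X_H = 1 if all 3 edges of H are present in G. Then P[X_H = 1] = p^{3} = (1/2)^{3} = 1/8.
By linearity: E[X] = Σ_H E[X_H] = 16 · p^{3} = 16 · 1/8 = 2.
Numerically: E[X] ≈ 2.

E[X] = 16 · (1/2)^{3} = 2 ≈ 2.


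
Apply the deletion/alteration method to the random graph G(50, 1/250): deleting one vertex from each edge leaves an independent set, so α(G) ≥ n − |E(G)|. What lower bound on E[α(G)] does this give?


E[|E(G)|] = C(50, 2)·p = 1225 · (1/250) = 49/10.
E[α(G)] ≥ n − E[|E(G)|] = 50 − 49/10 = 451/10.
Numerically: ≈ 45.100000.
(This is only a lower bound; the true E[α(G)] may be larger.)

E[α(G)] ≥ 451/10 ≈ 45.100000.


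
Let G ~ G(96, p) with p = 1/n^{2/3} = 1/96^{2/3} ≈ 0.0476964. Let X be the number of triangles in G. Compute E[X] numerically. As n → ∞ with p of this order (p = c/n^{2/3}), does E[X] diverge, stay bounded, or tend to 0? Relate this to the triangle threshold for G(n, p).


Number of potential triangles: C(96, 3) = 142880.
Each occurs with probability p³ ≈ (0.0476964)³ ≈ 1.08506944e-04.
By linearity: E[X] = C(96, 3)·p³ ≈ 142880 · 1.08506944e-04 ≈ 15.503472.
Since α = 2/3 < 1, p = c/n^{2/3} ≫ 1/n is above the triangle threshold p ~ 1/n. Asymptotically E[X] ~ (c³/6)·n^{3(1−α)} = (1³/6)·n^{1} → ∞; triangles are abundant w.h.p.

E[X] ≈ 15.503472; in regime p = Θ(1/n^{2/3}) E[X] diverges (above the triangle threshold p ~ 1/n).


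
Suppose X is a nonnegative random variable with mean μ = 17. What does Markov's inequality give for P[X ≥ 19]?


μ = E[X] = 17, a = 19.
Markov: P[X ≥ 19] ≤ μ/a = (17)/19 = 17/19.
Numerically: ≈ 0.8947.
(Since a = 19 > μ = 17.0000, the bound 17/19 is < 1 and informative.)

P[X ≥ 19] ≤ 17/19 ≈ 0.8947.


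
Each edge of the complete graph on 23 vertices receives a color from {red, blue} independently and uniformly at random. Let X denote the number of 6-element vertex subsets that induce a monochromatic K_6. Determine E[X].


Let X = Σ_S X_S over the C(23, 6) = 100947 subsets S of size 6, where X_S = 1 if the K_6 on S is monochromatic.
For a fixed S, the K_6 on S has C(6, 2) = 15 edges. P[all 15 edges red] = (1/2)^15, and likewise for blue, so P[monochromatic] = 2·(1/2)^15 = 2^{1 − 15} = 1/16384.
By linearity of expectation: E[X] = C(23, 6) · 2^{1 − 15} = 100947 · 1/16384 = 100947/16384.
Numerically: E[X] ≈ 6.1613.

E[X] = C(23,6)·2^(1−C(6,2)) = 100947/16384 ≈ 6.1613.


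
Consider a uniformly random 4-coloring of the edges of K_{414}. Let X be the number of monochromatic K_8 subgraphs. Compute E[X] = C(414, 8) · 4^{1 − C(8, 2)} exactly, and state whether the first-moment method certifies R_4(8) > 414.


E[X] = C(414, 8) · 4^{1 − 28} = 19995425223496173 · 4^{−27} = 19995425223496173/18014398509481984.
As a reduced fraction: E[X] = 19995425223496173/18014398509481984 ≈ 1.110.
Is E[X] < 1? NO.
Since E[X] ≥ 1, the first-moment bound is inconclusive at n = 414; it does NOT by itself certify R_4(8) > 414.

E[X] = 19995425223496173/18014398509481984 ≈ 1.110; E[X] ≥ 1; first-moment method inconclusive here.


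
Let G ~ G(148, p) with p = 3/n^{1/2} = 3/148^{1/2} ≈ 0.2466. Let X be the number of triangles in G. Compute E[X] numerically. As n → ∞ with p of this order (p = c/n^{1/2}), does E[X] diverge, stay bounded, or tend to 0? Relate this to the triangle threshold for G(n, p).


Number of potential triangles: C(148, 3) = 529396.
Each occurs with probability p³ ≈ (0.2466)³ ≈ 1.499585e-02.
By linearity: E[X] = C(148, 3)·p³ ≈ 529396 · 1.499585e-02 ≈ 7938.7449.
Since α = 1/2 < 1, p = c/n^{1/2} ≫ 1/n is above the triangle threshold p ~ 1/n. Asymptotically E[X] ~ (c³/6)·n^{3(1−α)} = (3³/6)·n^{1.5} → ∞; triangles are abundant w.h.p.

E[X] ≈ 7938.7449; in regime p = Θ(1/n^{1/2}) E[X] diverges (above the triangle threshold p ~ 1/n).


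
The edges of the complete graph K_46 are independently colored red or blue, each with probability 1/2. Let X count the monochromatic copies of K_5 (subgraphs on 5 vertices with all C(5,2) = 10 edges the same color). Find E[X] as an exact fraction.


Let X = Σ_S X_S over the C(46, 5) = 1370754 subsets S of size 5, where X_S = 1 if the K_5 on S is monochromatic.
For a fixed S, the K_5 on S has C(5, 2) = 10 edges. P[all 10 edges red] = (1/2)^10, and likewise for blue, so P[monochromatic] = 2·(1/2)^10 = 2^{1 − 10} = 1/512.
By linearity of expectation: E[X] = C(46, 5) · 2^{1 − 10} = 1370754 · 1/512 = 685377/256.
Numerically: E[X] ≈ 2677.254.

E[X] = C(46,5)·2^(1−C(5,2)) = 685377/256 ≈ 2677.254.


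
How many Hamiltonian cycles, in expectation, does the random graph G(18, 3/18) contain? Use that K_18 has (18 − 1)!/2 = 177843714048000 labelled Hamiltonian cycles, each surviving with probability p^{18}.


K_18 has (18 − 1)!/2 = 177843714048000 labelled Hamiltonian cycles.
For each such Hamiltonian cycle H, let X_H = 1 if all 18 edges of H are present in G. Then P[X_H = 1] = p^{18} = (1/6)^{18} = 1/101559956668416.
By linearity of expectation: E[X] = Σ_H E[X_H] = 177843714048000 · p^{18} = 177843714048000 · 1/101559956668416 = 14889875/8503056.
Numerically: E[X] ≈ 1.751.

E[X] = 177843714048000 · (1/6)^{18} = 14889875/8503056 ≈ 1.751.


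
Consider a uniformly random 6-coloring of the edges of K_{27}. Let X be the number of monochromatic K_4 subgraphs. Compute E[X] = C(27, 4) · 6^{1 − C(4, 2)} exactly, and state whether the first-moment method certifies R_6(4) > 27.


E[X] = C(27, 4) · 6^{1 − 6} = 17550 · 6^{−5} = 17550/7776.
As a reduced fraction: E[X] = 325/144 ≈ 2.256944.
Is E[X] < 1? NO.
Since E[X] ≥ 1, the first-moment bound is inconclusive at n = 27; it does NOT by itself certify R_6(4) > 27.

E[X] = 325/144 ≈ 2.256944; E[X] ≥ 1; first-moment method inconclusive here.


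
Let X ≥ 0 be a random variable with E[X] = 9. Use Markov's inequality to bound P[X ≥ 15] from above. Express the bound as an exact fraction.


μ = E[X] = 9, a = 15.
Markov: P[X ≥ 15] ≤ μ/a = (9)/15 = 3/5.
Numerically: ≈ 0.600.
(Since a = 15 > μ = 9.000, the bound 3/5 is < 1 and informative.)

P[X ≥ 15] ≤ 3/5 ≈ 0.600.


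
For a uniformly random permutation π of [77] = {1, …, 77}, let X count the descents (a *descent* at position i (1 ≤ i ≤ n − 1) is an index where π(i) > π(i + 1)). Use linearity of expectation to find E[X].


Write X = Σ X_I over i = 1, …, 76, with X_I the indicator of one descent.
There are 76 indicators.
For each fixed i, the pair (π(i), π(i+1)) is a uniformly random ordered pair of distinct values from {1, …, 77}; by symmetry P[π(i) > π(i+1)] = 1/2.
By linearity: E[X] = 76 · (1/2) = (77 − 1) · (1/2) = 38 ≈ 38.000.

E[X] = 38 = 38.000.


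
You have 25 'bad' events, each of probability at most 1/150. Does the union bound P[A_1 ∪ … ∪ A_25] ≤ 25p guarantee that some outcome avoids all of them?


Union bound: P[∪_{i=1}^{25} A_i] ≤ Σ_i P[A_i] ≤ 25·p = 25·(1/150) = 1/6.
Numerically: 1/6 ≈ 0.16667.
Is 1/6 < 1? YES.
Since P[∪ A_i] ≤ 1/6 < 1, the complement has P[∩ A_i^c] ≥ 1 − 1/6 = 5/6 > 0, so some outcome avoids every A_i.

25·p = 1/6 ≈ 0.16667; existence CERTIFIED by the union bound.


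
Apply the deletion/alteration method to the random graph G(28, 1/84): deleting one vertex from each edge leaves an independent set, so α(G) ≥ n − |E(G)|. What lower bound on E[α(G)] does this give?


E[|E(G)|] = C(28, 2)·p = 378 · (1/84) = 9/2.
E[α(G)] ≥ n − E[|E(G)|] = 28 − 9/2 = 47/2.
Numerically: ≈ 23.500000.
(This is only a lower bound; the true E[α(G)] may be larger.)

E[α(G)] ≥ 47/2 ≈ 23.500000.


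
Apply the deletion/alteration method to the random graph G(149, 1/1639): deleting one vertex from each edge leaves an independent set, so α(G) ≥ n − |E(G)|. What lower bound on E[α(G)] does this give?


E[|E(G)|] = C(149, 2)·p = 11026 · (1/1639) = 74/11.
E[α(G)] ≥ n − E[|E(G)|] = 149 − 74/11 = 1565/11.
Numerically: ≈ 142.27273.
(This is only a lower bound; the true E[α(G)] may be larger.)

E[α(G)] ≥ 1565/11 ≈ 142.27273.


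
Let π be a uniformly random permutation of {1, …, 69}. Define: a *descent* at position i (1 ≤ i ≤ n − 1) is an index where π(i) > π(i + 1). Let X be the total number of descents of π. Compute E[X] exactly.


Write X = Σ X_I over i = 1, …, 68, with X_I the indicator of one descent.
There are 68 indicators.
For each fixed i, the pair (π(i), π(i+1)) is a uniformly random ordered pair of distinct values from {1, …, 69}; by symmetry P[π(i) > π(i+1)] = 1/2.
By linearity: E[X] = 68 · (1/2) = (69 − 1) · (1/2) = 34 ≈ 34.000000.

E[X] = 34 = 34.000000.


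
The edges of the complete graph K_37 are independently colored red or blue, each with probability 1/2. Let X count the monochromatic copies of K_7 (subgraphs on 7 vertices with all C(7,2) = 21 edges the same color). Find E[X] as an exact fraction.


Let X = Σ_S X_S over the C(37, 7) = 10295472 subsets S of size 7, where X_S = 1 if the K_7 on S is monochromatic.
For a fixed S, the K_7 on S has C(7, 2) = 21 edges. P[all 21 edges red] = (1/2)^21, and likewise for blue, so P[monochromatic] = 2·(1/2)^21 = 2^{1 − 21} = 1/1048576.
Summing: E[X] = C(37, 7) · 2^{1 − 21} = 10295472 · 1/1048576 = 643467/65536.
Numerically: E[X] ≈ 9.818527.

E[X] = C(37,7)·2^(1−C(7,2)) = 643467/65536 ≈ 9.818527.


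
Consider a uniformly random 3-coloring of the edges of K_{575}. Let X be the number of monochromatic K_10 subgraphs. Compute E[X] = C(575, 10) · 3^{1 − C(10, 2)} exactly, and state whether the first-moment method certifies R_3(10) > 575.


E[X] = C(575, 10) · 3^{1 − 45} = 1006325345561406175305 · 3^{−44} = 1006325345561406175305/984770902183611232881.
As a reduced fraction: E[X] = 111813927284600686145/109418989131512359209 ≈ 1.021888.
Is E[X] < 1? NO.
Since E[X] ≥ 1, the first-moment bound is inconclusive at n = 575; it does NOT by itself certify R_3(10) > 575.

E[X] = 111813927284600686145/109418989131512359209 ≈ 1.021888; E[X] ≥ 1; first-moment method inconclusive here.


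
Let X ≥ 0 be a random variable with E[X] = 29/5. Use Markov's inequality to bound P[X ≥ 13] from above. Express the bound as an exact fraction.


μ = E[X] = 29/5, a = 13.
Markov: P[X ≥ 13] ≤ μ/a = (29/5)/13 = 29/65.
Numerically: ≈ 0.446154.
(Since a = 13 > μ = 5.800000, the bound 29/65 is < 1 and informative.)

P[X ≥ 13] ≤ 29/65 ≈ 0.446154.


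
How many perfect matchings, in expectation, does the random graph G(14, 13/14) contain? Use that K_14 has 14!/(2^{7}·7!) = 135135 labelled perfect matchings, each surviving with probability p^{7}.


K_14 has 14!/(2^{7}·7!) = 135135 labelled perfect matchings.
For each such perfect matching H, let X_H = 1 if all 7 edges of H are present in G. Then P[X_H = 1] = p^{7} = (13/14)^{7} = 62748517/105413504.
By linearity of expectation: E[X] = Σ_H E[X_H] = 135135 · p^{7} = 135135 · 62748517/105413504 = 1211360120685/15059072.
Numerically: E[X] ≈ 8.044e+04.

E[X] = 135135 · (13/14)^{7} = 1211360120685/15059072 ≈ 8.044e+04.


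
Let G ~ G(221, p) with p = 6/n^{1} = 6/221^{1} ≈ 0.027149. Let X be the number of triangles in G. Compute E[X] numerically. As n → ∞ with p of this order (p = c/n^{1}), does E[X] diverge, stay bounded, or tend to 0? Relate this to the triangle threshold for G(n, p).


Number of potential triangles: C(221, 3) = 1774630.
Each occurs with probability p³ ≈ (0.027149)³ ≈ 2.0011375e-05.
By linearity: E[X] = C(221, 3)·p³ ≈ 1774630 · 2.0011375e-05 ≈ 35.51279.
Here α = 1, so p = 6/n is exactly at the triangle threshold p ~ 1/n. Asymptotically E[X] → c³/6 = 6³/6 = 36 ≈ 36.00000, a bounded constant. In this regime the triangle count is asymptotically Poisson(c³/6).

E[X] ≈ 35.51279; in regime p = Θ(1/n^{1}) E[X] stays bounded (at the triangle threshold p ~ 1/n).


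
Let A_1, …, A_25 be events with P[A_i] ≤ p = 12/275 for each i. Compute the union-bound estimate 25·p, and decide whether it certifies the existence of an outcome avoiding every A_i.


Union bound: P[∪_{i=1}^{25} A_i] ≤ Σ_i P[A_i] ≤ 25·p = 25·(12/275) = 12/11.
Numerically: 12/11 ≈ 1.09091.
Is 12/11 < 1? NO.
Since the bound 12/11 is ≥ 1, the union bound is uninformative here; it does NOT by itself certify existence.

25·p = 12/11 ≈ 1.09091; existence NOT certified by the union bound.


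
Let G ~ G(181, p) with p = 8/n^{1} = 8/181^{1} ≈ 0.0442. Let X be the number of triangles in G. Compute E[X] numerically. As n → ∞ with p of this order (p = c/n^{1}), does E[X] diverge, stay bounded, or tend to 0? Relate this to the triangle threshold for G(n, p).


Number of potential triangles: C(181, 3) = 971970.
Each occurs with probability p³ ≈ (0.0442)³ ≈ 8.63444e-05.
By linearity: E[X] = C(181, 3)·p³ ≈ 971970 · 8.63444e-05 ≈ 83.924.
Here α = 1, so p = 8/n is exactly at the triangle threshold p ~ 1/n. Asymptotically E[X] → c³/6 = 8³/6 = 256/3 ≈ 85.333, a bounded constant. In this regime the triangle count is asymptotically Poisson(c³/6).

E[X] ≈ 83.924; in regime p = Θ(1/n^{1}) E[X] stays bounded (at the triangle threshold p ~ 1/n).


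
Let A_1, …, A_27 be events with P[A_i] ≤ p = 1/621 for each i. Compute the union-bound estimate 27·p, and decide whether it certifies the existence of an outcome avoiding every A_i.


Union bound: P[∪_{i=1}^{27} A_i] ≤ Σ_i P[A_i] ≤ 27·p = 27·(1/621) = 1/23.
Numerically: 1/23 ≈ 0.0435.
Is 1/23 < 1? YES.
Since P[∪ A_i] ≤ 1/23 < 1, the complement has P[∩ A_i^c] ≥ 1 − 1/23 = 22/23 > 0, so some outcome avoids every A_i.

27·p = 1/23 ≈ 0.0435; existence CERTIFIED by the union bound.


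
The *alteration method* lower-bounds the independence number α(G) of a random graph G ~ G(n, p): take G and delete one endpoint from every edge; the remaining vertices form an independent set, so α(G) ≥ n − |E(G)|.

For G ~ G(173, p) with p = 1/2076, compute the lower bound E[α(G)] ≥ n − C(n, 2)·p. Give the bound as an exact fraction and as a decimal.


E[|E(G)|] = C(173, 2)·p = 14878 · (1/2076) = 43/6.
E[α(G)] ≥ n − E[|E(G)|] = 173 − 43/6 = 995/6.
Numerically: ≈ 165.833.
(This is only a lower bound; the true E[α(G)] may be larger.)

E[α(G)] ≥ 995/6 ≈ 165.833.


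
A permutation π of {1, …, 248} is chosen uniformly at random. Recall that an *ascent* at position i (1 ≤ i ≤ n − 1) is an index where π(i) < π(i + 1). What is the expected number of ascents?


Write X = Σ X_I over i = 1, …, 247, with X_I the indicator of one ascent.
There are 247 indicators.
For each fixed i, the pair (π(i), π(i+1)) is a uniformly random ordered pair of distinct values from {1, …, 248}; by symmetry P[π(i) < π(i+1)] = 1/2.
By linearity: E[X] = 247 · (1/2) = (248 − 1) · (1/2) = 247/2 ≈ 123.5000.

E[X] = 247/2 = 123.5000.


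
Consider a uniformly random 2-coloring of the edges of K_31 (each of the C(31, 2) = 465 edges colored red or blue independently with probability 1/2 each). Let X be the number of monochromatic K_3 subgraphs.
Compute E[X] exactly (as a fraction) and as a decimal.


Let X = Σ_S X_S over the C(31, 3) = 4495 subsets S of size 3, where X_S = 1 if the K_3 on S is monochromatic.
For a fixed S, the K_3 on S has C(3, 2) = 3 edges. P[all 3 edges red] = (1/2)^3, and likewise for blue, so P[monochromatic] = 2·(1/2)^3 = 2^{1 − 3} = 1/4.
Summing: E[X] = C(31, 3) · 2^{1 − 3} = 4495 · 1/4 = 4495/4.
Numerically: E[X] ≈ 1123.750.

E[X] = C(31,3)·2^(1−C(3,2)) = 4495/4 ≈ 1123.750.


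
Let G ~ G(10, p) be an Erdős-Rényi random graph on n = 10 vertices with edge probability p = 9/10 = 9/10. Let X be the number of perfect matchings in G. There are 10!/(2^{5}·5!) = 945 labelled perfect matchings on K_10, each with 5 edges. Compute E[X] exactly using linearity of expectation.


K_10 has 10!/(2^{5}·5!) = 945 labelled perfect matchings.
For each such perfect matching H, let X_H = 1 if all 5 edges of H are present in G. Then P[X_H = 1] = p^{5} = (9/10)^{5} = 59049/100000.
By linearity: E[X] = Σ_H E[X_H] = 945 · p^{5} = 945 · 59049/100000 = 11160261/20000.
Numerically: E[X] ≈ 558.013.

E[X] = 945 · (9/10)^{5} = 11160261/20000 ≈ 558.013.


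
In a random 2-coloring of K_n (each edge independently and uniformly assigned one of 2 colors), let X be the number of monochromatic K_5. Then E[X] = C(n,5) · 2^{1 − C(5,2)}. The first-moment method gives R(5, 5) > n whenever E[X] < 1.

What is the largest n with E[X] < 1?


We need C(n, 5) · 2^{1 − 10} < 1, i.e. C(n, 5) < 2^{10 − 1} = 512.
Check values of n near the boundary:
  n = 7: C(7, 5) = 21; 21 < 512? YES
  n = 8: C(8, 5) = 56; 56 < 512? YES
  n = 9: C(9, 5) = 126; 126 < 512? YES
  n = 10: C(10, 5) = 252; 252 < 512? YES
  n = 11: C(11, 5) = 462; 462 < 512? YES
  n = 12: C(12, 5) = 792; 792 < 512? NO
The largest n with C(n, 5) < 512 is n = 11 (where E[X] = 231/256 ≈ 0.90234). Hence R(5, 5) > 11, i.e. R(5, 5) ≥ 12.

Largest n = 11; hence R(5, 5) > 11.


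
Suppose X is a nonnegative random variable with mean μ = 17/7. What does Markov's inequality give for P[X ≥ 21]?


μ = E[X] = 17/7, a = 21.
Markov: P[X ≥ 21] ≤ μ/a = (17/7)/21 = 17/147.
Numerically: ≈ 0.116.
(Since a = 21 > μ = 2.429, the bound 17/147 is < 1 and informative.)

P[X ≥ 21] ≤ 17/147 ≈ 0.116.


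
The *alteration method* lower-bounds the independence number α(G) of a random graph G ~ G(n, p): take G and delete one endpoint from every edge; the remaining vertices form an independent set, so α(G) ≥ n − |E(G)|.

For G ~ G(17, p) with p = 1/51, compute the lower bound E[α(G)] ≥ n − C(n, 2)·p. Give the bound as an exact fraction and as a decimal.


E[|E(G)|] = C(17, 2)·p = 136 · (1/51) = 8/3.
E[α(G)] ≥ n − E[|E(G)|] = 17 − 8/3 = 43/3.
Numerically: ≈ 14.3333.
(This is only a lower bound; the true E[α(G)] may be larger.)

E[α(G)] ≥ 43/3 ≈ 14.3333.


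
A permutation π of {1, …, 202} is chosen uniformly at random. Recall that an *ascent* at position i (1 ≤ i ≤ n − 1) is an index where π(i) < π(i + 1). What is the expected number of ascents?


Write X = Σ X_I over i = 1, …, 201, with X_I the indicator of one ascent.
There are 201 indicators.
For each fixed i, the pair (π(i), π(i+1)) is a uniformly random ordered pair of distinct values from {1, …, 202}; by symmetry P[π(i) < π(i+1)] = 1/2.
By linearity: E[X] = 201 · (1/2) = (202 − 1) · (1/2) = 201/2 ≈ 100.50000.

E[X] = 201/2 = 100.50000.


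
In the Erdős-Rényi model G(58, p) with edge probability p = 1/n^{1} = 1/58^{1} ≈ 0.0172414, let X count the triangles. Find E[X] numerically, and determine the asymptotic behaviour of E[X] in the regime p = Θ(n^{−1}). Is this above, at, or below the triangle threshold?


Number of potential triangles: C(58, 3) = 30856.
Each occurs with probability p³ ≈ (0.0172414)³ ≈ 5.12526139e-06.
By linearity: E[X] = C(58, 3)·p³ ≈ 30856 · 5.12526139e-06 ≈ 0.158145.
Here α = 1, so p = 1/n is exactly at the triangle threshold p ~ 1/n. Asymptotically E[X] → c³/6 = 1³/6 = 1/6 ≈ 0.166667, a bounded constant. In this regime the triangle count is asymptotically Poisson(c³/6).

E[X] ≈ 0.158145; in regime p = Θ(1/n^{1}) E[X] stays bounded (at the triangle threshold p ~ 1/n).


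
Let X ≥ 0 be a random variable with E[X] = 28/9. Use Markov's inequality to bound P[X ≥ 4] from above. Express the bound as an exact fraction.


μ = E[X] = 28/9, a = 4.
Markov: P[X ≥ 4] ≤ μ/a = (28/9)/4 = 7/9.
Numerically: ≈ 0.777778.
(Since a = 4 > μ = 3.111111, the bound 7/9 is < 1 and informative.)

P[X ≥ 4] ≤ 7/9 ≈ 0.777778.


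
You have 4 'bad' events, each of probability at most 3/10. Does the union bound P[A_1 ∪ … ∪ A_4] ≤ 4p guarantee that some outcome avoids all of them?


Union bound: P[∪_{i=1}^{4} A_i] ≤ Σ_i P[A_i] ≤ 4·p = 4·(3/10) = 6/5.
Numerically: 6/5 ≈ 1.20000.
Is 6/5 < 1? NO.
Since the bound 6/5 is ≥ 1, the union bound is uninformative here; it does NOT by itself certify existence.

4·p = 6/5 ≈ 1.20000; existence NOT certified by the union bound.


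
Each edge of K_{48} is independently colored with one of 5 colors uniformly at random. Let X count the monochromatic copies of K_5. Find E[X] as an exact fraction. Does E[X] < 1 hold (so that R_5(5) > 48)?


E[X] = C(48, 5) · 5^{1 − 10} = 1712304 · 5^{−9} = 1712304/1953125.
As a reduced fraction: E[X] = 1712304/1953125 ≈ 0.877.
Is E[X] < 1? YES.
Since E[X] < 1, there exists a 5-coloring of K_{48} with no monochromatic K_5; hence R_5(5) > 48.

E[X] = 1712304/1953125 ≈ 0.877; E[X] < 1, so R_5(5) > 48.


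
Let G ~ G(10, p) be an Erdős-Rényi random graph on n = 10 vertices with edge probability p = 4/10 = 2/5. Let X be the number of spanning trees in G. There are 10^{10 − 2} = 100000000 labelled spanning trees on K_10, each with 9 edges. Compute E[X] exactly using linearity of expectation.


K_10 has 10^{10 − 2} = 100000000 labelled spanning trees.
For each such spanning tree H, let X_H = 1 if all 9 edges of H are present in G. Then P[X_H = 1] = p^{9} = (2/5)^{9} = 512/1953125.
By linearity: E[X] = Σ_H E[X_H] = 100000000 · p^{9} = 100000000 · 512/1953125 = 131072/5.
Numerically: E[X] ≈ 2.62e+04.

E[X] = 100000000 · (2/5)^{9} = 131072/5 ≈ 2.62e+04.


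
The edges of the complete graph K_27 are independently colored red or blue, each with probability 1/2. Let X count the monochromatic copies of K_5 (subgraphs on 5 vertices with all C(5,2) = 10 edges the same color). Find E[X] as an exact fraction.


Let X = Σ_S X_S over the C(27, 5) = 80730 subsets S of size 5, where X_S = 1 if the K_5 on S is monochromatic.
For a fixed S, the K_5 on S has C(5, 2) = 10 edges. P[all 10 edges red] = (1/2)^10, and likewise for blue, so P[monochromatic] = 2·(1/2)^10 = 2^{1 − 10} = 1/512.
By linearity: E[X] = C(27, 5) · 2^{1 − 10} = 80730 · 1/512 = 40365/256.
Numerically: E[X] ≈ 157.67578.

E[X] = C(27,5)·2^(1−C(5,2)) = 40365/256 ≈ 157.67578.
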